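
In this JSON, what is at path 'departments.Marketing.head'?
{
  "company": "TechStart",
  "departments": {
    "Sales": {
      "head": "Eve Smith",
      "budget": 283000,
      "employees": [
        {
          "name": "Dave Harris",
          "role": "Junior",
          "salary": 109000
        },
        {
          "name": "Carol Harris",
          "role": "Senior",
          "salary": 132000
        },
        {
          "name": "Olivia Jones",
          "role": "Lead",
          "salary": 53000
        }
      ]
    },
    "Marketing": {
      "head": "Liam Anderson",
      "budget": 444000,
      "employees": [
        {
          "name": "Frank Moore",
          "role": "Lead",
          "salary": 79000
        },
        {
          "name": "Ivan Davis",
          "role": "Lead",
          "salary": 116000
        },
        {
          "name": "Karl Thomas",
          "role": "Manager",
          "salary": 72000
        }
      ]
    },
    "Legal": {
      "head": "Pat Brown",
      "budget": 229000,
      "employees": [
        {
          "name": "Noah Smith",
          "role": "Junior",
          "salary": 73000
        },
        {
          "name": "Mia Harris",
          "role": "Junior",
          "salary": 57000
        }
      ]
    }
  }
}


Path: departments.Marketing.head

Navigate:
  -> departments
  -> Marketing
  -> head = 'Liam Anderson'

Liam Anderson


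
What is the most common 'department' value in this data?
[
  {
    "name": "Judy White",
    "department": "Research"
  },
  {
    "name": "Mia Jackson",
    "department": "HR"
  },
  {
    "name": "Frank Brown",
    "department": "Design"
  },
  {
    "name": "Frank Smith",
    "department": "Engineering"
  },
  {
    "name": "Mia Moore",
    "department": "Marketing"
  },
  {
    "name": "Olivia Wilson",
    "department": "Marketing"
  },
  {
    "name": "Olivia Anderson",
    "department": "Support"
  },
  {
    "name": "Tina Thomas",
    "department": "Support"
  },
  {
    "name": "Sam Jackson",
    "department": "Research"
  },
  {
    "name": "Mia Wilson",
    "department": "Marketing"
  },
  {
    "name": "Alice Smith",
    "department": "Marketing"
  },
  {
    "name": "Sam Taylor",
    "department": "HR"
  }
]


Counting 'department' values across 12 records:

  Marketing: 4 ####
  Research: 2 ##
  HR: 2 ##
  Support: 2 ##
  Design: 1 #
  Engineering: 1 #

Most common: Marketing (4 times)

Marketing (4 times)


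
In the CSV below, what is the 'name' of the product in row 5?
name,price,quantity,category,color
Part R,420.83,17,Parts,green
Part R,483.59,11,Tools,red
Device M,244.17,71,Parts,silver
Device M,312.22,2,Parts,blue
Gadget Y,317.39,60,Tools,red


Query: Row 5 ('Gadget Y'), column 'name'
Value: Gadget Y

Gadget Y


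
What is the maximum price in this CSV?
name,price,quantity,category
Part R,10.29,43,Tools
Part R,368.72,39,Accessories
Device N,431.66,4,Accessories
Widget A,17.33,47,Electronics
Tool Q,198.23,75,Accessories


Computing maximum price:
Values: [10.29, 368.72, 431.66, 17.33, 198.23]
Max = 431.66

431.66


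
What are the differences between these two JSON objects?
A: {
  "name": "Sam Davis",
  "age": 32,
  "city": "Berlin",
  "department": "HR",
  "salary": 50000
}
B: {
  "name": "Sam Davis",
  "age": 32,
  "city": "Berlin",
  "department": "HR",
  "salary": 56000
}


Comparing each field (in key order):
  name: same
  age: same
  city: same
  department: same
  salary: DIFFERENT
Differences:
  salary: 50000 -> 56000

1 field(s) changed

1 change: salary


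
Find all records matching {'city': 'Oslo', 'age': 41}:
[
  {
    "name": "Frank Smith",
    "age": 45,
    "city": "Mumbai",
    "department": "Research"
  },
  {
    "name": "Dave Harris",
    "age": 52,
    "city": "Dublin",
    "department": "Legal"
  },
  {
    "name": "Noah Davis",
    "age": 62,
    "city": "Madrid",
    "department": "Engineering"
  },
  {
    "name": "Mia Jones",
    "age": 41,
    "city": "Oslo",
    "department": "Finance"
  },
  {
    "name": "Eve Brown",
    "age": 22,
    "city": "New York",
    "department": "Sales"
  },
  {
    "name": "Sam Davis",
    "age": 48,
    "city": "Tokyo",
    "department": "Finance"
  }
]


Search criteria: {'city': 'Oslo', 'age': 41}

Checking 6 records:
  Frank Smith: {city: Mumbai, age: 45}
  Dave Harris: {city: Dublin, age: 52}
  Noah Davis: {city: Madrid, age: 62}
  Mia Jones: {city: Oslo, age: 41} <-- MATCH
  Eve Brown: {city: New York, age: 22}
  Sam Davis: {city: Tokyo, age: 48}

Matches: ["Mia Jones"]

["Mia Jones"]


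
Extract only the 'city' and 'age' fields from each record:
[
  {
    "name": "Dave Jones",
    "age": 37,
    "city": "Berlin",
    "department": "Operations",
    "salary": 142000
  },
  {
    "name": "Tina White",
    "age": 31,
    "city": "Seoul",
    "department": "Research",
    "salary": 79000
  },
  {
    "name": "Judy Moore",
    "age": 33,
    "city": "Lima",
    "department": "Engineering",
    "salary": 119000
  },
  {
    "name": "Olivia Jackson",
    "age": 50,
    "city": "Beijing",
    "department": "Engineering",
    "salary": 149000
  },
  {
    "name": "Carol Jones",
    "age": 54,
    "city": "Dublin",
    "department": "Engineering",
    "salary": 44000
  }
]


Original: 5 records with fields: name, age, city, department, salary
Keep: ['city', 'age']
Drop: ['name', 'department', 'salary']
Result: 5 records, 2 fields each

[
  {
    "city": "Berlin",
    "age": 37
  },
  {
    "city": "Seoul",
    "age": 31
  },
  {
    "city": "Lima",
    "age": 33
  },
  {
    "city": "Beijing",
    "age": 50
  },
  {
    "city": "Dublin",
    "age": 54
  }
]


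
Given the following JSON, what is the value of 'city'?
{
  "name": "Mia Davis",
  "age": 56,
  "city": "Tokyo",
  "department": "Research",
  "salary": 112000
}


Looking up field 'city'
Value: Tokyo

Tokyo


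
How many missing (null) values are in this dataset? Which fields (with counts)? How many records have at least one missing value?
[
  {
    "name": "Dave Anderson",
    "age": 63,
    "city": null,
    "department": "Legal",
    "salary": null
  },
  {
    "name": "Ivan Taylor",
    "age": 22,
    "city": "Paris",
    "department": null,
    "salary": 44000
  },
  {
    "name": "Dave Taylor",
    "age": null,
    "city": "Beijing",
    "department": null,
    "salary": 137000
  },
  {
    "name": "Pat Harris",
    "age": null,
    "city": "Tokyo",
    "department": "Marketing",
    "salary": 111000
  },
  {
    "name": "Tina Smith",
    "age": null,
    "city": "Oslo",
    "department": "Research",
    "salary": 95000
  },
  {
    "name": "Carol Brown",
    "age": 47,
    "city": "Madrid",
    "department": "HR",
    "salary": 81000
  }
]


Checking for missing (null) values in 6 records:

  Dave Anderson: city, salary
  Ivan Taylor: department
  Dave Taylor: age, department
  Pat Harris: age
  Tina Smith: age
  Carol Brown: complete

Per field:
  name: 0 missing
  age: 3 missing
  city: 1 missing
  department: 2 missing
  salary: 1 missing

Total missing values: 7
Records with any missing: 5

7 missing values (age: 3, city: 1, department: 2, salary: 1); 5 incomplete records


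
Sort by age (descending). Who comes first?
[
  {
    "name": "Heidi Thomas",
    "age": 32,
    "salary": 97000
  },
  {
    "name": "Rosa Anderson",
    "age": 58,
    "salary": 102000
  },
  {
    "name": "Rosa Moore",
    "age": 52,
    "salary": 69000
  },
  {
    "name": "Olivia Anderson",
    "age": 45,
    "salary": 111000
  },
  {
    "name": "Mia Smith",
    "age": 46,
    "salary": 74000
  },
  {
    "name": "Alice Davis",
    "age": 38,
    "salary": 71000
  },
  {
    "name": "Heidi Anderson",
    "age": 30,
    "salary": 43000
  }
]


Sort by: age (descending)

Sorted order:
  1. Rosa Anderson (age = 58)
  2. Rosa Moore (age = 52)
  3. Mia Smith (age = 46)
  4. Olivia Anderson (age = 45)
  5. Alice Davis (age = 38)
  6. Heidi Thomas (age = 32)
  7. Heidi Anderson (age = 30)

First: Rosa Anderson

Rosa Anderson


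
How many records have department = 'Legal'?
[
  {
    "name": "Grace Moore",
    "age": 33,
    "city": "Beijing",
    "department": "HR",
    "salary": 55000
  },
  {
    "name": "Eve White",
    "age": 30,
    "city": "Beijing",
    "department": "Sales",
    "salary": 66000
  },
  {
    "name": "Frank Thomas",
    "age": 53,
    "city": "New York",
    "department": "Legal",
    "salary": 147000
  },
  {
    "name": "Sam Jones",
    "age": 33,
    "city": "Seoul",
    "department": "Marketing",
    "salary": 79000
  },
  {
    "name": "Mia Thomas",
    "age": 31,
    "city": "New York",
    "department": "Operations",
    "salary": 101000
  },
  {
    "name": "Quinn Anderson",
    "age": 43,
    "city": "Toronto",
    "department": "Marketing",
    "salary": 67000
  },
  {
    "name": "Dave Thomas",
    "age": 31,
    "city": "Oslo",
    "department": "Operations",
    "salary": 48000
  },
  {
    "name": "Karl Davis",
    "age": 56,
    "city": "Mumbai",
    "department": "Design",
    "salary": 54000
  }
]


Data: 8 records
Condition: department = 'Legal'

Checking each record:
  Grace Moore: HR
  Eve White: Sales
  Frank Thomas: Legal MATCH
  Sam Jones: Marketing
  Mia Thomas: Operations
  Quinn Anderson: Marketing
  Dave Thomas: Operations
  Karl Davis: Design

Count: 1

1


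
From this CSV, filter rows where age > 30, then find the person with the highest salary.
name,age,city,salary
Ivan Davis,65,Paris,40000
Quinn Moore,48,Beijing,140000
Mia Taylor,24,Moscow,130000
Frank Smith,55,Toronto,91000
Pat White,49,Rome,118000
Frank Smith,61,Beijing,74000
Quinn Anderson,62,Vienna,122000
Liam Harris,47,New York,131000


Filter: age > 30
Sort by: salary (descending)

Filtered records (7):
  Quinn Moore, age 48, salary $140000
  Liam Harris, age 47, salary $131000
  Quinn Anderson, age 62, salary $122000
  Pat White, age 49, salary $118000
  Frank Smith, age 55, salary $91000
  Frank Smith, age 61, salary $74000
  Ivan Davis, age 65, salary $40000

Highest salary: Quinn Moore ($140000)

Quinn Moore


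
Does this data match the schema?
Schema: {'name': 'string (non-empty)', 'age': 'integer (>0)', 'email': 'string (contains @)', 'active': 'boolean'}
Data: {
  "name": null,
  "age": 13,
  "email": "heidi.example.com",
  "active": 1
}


Validating each field against schema:
  name: FAIL (null is not a string)
  age: OK (positive integer)
  email: FAIL ("heidi.example.com" does not contain @)
  active: FAIL (1 is not a boolean)

Result: INVALID (3 errors: name, email, active)

INVALID (3 errors: name, email, active)


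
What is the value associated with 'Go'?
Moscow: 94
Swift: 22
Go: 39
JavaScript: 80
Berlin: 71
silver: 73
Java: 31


Looking up key 'Go'
Value: 39

39


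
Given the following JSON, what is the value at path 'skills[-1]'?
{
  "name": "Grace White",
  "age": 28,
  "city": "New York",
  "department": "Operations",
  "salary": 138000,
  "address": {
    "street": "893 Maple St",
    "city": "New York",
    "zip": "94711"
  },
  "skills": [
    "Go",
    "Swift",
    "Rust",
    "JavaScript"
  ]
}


Query: skills[-1]
Path: skills -> last element
Value: JavaScript

JavaScript


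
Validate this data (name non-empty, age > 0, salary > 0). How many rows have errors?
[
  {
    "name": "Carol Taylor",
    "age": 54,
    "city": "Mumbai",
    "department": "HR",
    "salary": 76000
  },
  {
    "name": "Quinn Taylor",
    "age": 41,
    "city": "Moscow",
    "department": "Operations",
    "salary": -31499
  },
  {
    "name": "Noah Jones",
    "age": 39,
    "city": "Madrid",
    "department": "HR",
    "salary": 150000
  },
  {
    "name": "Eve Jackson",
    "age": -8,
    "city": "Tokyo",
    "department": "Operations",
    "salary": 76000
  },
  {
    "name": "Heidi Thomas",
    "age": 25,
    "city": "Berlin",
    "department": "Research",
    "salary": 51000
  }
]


Validating 5 records:
Rules: name non-empty, age > 0, salary > 0

  Row 1 (Carol Taylor): OK
  Row 2 (Quinn Taylor): negative salary: -31499
  Row 3 (Noah Jones): OK
  Row 4 (Eve Jackson): negative age: -8
  Row 5 (Heidi Thomas): OK

Total errors: 2

2 errors


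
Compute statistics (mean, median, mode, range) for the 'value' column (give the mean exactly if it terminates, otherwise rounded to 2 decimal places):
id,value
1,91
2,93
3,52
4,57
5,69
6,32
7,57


Data: [91, 93, 52, 57, 69, 32, 57]
Count: 7
Sum: 451
Mean: 451/7 ≈ 64.43 (rounded to 2 decimal places)
Sorted: [32, 52, 57, 57, 69, 91, 93]
Median: 57.0
Mode: 57 (2 times)
Range: 93 - 32 = 61
Min: 32, Max: 93

mean≈64.43, median=57.0, mode=57, range=61


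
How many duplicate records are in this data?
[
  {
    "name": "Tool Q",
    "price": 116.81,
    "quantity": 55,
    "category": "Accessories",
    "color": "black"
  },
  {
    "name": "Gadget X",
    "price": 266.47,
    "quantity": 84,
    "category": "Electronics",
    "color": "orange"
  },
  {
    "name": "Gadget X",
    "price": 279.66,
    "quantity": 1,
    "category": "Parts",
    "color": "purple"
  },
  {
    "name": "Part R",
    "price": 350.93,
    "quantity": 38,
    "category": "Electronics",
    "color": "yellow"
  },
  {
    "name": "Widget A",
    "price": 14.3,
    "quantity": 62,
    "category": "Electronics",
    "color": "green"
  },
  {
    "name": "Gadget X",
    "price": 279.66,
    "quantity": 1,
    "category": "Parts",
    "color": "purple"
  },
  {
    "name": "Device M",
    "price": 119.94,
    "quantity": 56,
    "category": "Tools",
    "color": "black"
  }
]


Checking 7 records for duplicates:

  Row 1: Tool Q ($116.81, qty 55)
  Row 2: Gadget X ($266.47, qty 84)
  Row 3: Gadget X ($279.66, qty 1)
  Row 4: Part R ($350.93, qty 38)
  Row 5: Widget A ($14.3, qty 62)
  Row 6: Gadget X ($279.66, qty 1) <-- DUPLICATE
  Row 7: Device M ($119.94, qty 56)

Duplicates found: 1
Unique records: 6

1 duplicates, 6 unique


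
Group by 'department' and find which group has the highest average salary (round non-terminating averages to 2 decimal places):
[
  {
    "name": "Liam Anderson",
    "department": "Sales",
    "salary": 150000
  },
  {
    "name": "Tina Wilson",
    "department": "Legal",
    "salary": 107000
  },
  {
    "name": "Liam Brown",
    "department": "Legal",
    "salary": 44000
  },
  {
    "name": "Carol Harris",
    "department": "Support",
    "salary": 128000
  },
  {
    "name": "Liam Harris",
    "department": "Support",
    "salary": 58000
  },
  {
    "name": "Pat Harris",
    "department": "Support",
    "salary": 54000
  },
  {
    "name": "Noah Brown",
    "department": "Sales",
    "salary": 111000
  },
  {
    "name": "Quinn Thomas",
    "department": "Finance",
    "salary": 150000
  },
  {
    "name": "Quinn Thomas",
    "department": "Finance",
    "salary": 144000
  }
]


Group by: department

Groups:
  Finance: 2 people, avg salary = 294000/2 = $147000
  Legal: 2 people, avg salary = 151000/2 = $75500
  Sales: 2 people, avg salary = 261000/2 = $130500
  Support: 3 people, avg salary = 240000/3 = $80000

Highest average salary: Finance ($147000)

Finance ($147000)


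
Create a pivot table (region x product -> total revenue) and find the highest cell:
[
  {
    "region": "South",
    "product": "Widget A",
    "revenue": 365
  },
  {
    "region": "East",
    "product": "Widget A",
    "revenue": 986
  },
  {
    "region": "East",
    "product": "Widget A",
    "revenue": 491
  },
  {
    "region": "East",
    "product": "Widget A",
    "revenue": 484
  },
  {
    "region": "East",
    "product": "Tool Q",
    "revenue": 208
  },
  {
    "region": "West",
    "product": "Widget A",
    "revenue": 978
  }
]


Pivot: region (rows) x product (columns) -> total revenue

     Tool Q        Widget A    
East           208          1961  
South            0           365  
West             0           978  

Highest: East / Widget A = $1961

East / Widget A = $1961


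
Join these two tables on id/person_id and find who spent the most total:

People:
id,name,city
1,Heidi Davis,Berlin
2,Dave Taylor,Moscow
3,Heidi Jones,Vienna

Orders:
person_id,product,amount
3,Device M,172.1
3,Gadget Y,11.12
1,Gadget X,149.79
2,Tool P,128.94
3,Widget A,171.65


Join on: people.id = orders.person_id

Joined rows:
  Heidi Jones (Vienna) bought Device M for $172.1
  Heidi Jones (Vienna) bought Gadget Y for $11.12
  Heidi Davis (Berlin) bought Gadget X for $149.79
  Dave Taylor (Moscow) bought Tool P for $128.94
  Heidi Jones (Vienna) bought Widget A for $171.65

Total per person:
  Heidi Jones: $354.87
  Heidi Davis: $149.79
  Dave Taylor: $128.94

Top spender: Heidi Jones ($354.87)

Heidi Jones ($354.87)


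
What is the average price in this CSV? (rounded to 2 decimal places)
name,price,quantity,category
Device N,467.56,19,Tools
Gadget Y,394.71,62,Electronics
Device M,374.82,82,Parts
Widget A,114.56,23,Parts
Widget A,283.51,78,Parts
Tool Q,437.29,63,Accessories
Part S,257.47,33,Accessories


Computing average price:
Values: [467.56, 394.71, 374.82, 114.56, 283.51, 437.29, 257.47]
Sum = 2329.92
Count = 7
Average = 2329.92/7 ≈ 332.85 (rounded to 2 decimal places)

332.85


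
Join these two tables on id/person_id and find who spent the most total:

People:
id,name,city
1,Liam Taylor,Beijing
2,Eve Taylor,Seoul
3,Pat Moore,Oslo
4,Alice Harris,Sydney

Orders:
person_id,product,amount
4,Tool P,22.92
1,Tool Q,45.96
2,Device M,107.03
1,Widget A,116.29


Join on: people.id = orders.person_id

Joined rows:
  Alice Harris (Sydney) bought Tool P for $22.92
  Liam Taylor (Beijing) bought Tool Q for $45.96
  Eve Taylor (Seoul) bought Device M for $107.03
  Liam Taylor (Beijing) bought Widget A for $116.29

Total per person:
  Liam Taylor: $162.25
  Eve Taylor: $107.03
  Alice Harris: $22.92

Top spender: Liam Taylor ($162.25)

Liam Taylor ($162.25)


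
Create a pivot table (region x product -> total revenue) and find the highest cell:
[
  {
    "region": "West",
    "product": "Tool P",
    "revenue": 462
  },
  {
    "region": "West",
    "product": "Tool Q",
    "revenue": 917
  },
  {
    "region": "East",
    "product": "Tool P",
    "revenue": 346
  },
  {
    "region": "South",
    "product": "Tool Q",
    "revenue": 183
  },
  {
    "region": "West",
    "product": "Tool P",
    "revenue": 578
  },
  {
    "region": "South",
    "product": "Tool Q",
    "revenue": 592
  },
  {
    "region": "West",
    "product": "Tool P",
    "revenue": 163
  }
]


Pivot: region (rows) x product (columns) -> total revenue

     Tool P        Tool Q      
East           346             0  
South            0           775  
West          1203           917  

Highest: West / Tool P = $1203

West / Tool P = $1203


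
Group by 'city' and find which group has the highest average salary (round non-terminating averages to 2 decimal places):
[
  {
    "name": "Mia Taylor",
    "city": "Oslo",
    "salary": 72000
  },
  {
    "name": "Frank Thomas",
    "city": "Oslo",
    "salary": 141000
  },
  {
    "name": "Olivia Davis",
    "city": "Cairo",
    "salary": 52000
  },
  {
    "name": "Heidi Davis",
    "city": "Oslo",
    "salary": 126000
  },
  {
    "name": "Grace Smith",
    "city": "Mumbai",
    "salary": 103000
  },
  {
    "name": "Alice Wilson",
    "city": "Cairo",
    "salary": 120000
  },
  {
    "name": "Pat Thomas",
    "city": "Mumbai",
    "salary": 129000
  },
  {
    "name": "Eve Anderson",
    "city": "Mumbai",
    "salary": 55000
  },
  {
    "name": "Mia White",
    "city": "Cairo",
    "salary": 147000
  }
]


Group by: city

Groups:
  Cairo: 3 people, avg salary = 319000/3 ≈ $106333.33
  Mumbai: 3 people, avg salary = 287000/3 ≈ $95666.67
  Oslo: 3 people, avg salary = 339000/3 = $113000

Highest average salary: Oslo ($113000)

Oslo ($113000)


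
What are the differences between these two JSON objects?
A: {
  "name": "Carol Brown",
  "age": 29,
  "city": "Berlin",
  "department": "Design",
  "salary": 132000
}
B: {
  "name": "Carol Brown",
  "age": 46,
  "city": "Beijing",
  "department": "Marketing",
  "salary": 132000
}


Comparing each field (in key order):
  name: same
  age: DIFFERENT
  city: DIFFERENT
  department: DIFFERENT
  salary: same
Differences:
  age: 29 -> 46
  city: Berlin -> Beijing
  department: Design -> Marketing

3 field(s) changed

3 changes: age, city, department


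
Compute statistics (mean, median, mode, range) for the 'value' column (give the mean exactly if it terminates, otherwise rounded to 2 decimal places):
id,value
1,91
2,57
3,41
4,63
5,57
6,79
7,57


Data: [91, 57, 41, 63, 57, 79, 57]
Count: 7
Sum: 445
Mean: 445/7 ≈ 63.57 (rounded to 2 decimal places)
Sorted: [41, 57, 57, 57, 63, 79, 91]
Median: 57.0
Mode: 57 (3 times)
Range: 91 - 41 = 50
Min: 41, Max: 91

mean≈63.57, median=57.0, mode=57, range=50


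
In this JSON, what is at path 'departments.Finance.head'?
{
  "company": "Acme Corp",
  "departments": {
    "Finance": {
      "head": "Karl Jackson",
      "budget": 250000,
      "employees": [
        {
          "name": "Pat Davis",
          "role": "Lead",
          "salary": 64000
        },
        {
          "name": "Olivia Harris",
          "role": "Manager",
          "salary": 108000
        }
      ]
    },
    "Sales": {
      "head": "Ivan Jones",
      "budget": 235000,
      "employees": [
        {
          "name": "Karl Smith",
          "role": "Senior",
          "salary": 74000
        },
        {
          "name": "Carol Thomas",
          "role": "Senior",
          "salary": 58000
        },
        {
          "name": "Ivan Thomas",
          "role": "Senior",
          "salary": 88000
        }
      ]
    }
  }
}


Path: departments.Finance.head

Navigate:
  -> departments
  -> Finance
  -> head = 'Karl Jackson'

Karl Jackson


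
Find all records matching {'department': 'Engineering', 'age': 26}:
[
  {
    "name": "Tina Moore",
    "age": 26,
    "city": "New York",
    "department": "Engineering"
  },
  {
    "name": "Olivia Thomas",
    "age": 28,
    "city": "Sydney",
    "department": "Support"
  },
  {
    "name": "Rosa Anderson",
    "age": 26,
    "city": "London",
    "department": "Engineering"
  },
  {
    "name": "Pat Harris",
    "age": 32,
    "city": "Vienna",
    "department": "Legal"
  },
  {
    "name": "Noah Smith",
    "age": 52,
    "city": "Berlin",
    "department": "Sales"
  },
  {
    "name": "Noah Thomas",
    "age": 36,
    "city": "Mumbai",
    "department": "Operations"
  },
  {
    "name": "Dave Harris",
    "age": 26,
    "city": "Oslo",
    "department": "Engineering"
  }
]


Search criteria: {'department': 'Engineering', 'age': 26}

Checking 7 records:
  Tina Moore: {department: Engineering, age: 26} <-- MATCH
  Olivia Thomas: {department: Support, age: 28}
  Rosa Anderson: {department: Engineering, age: 26} <-- MATCH
  Pat Harris: {department: Legal, age: 32}
  Noah Smith: {department: Sales, age: 52}
  Noah Thomas: {department: Operations, age: 36}
  Dave Harris: {department: Engineering, age: 26} <-- MATCH

Matches: ["Tina Moore", "Rosa Anderson", "Dave Harris"]

["Tina Moore", "Rosa Anderson", "Dave Harris"]


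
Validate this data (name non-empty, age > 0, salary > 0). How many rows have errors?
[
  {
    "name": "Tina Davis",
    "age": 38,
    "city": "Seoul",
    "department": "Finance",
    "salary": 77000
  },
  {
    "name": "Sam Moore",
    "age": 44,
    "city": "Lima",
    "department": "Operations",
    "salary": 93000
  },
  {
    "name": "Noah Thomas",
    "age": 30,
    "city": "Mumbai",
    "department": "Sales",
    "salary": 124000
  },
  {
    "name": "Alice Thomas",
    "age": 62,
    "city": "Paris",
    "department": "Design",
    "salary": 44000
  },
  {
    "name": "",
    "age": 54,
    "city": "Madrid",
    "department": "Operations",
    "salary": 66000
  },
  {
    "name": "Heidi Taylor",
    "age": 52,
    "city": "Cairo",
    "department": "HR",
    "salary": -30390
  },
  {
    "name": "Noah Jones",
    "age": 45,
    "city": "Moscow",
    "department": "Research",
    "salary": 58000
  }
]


Validating 7 records:
Rules: name non-empty, age > 0, salary > 0

  Row 1 (Tina Davis): OK
  Row 2 (Sam Moore): OK
  Row 3 (Noah Thomas): OK
  Row 4 (Alice Thomas): OK
  Row 5 (???): empty name
  Row 6 (Heidi Taylor): negative salary: -30390
  Row 7 (Noah Jones): OK

Total errors: 2

2 errors


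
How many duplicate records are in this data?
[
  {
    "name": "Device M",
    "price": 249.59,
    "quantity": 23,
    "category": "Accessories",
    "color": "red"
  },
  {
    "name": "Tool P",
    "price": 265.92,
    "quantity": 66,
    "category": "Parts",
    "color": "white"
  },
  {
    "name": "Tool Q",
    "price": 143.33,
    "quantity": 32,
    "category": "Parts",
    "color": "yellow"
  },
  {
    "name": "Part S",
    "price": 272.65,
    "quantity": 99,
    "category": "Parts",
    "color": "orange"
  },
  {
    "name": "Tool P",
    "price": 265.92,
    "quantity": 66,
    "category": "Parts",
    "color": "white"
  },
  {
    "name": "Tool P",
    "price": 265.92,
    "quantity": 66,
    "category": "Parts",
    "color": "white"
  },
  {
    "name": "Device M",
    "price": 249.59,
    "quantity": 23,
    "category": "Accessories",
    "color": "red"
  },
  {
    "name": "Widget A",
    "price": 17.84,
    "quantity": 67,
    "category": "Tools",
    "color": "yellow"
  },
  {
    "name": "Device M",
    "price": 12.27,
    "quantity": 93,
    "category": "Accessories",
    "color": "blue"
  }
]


Checking 9 records for duplicates:

  Row 1: Device M ($249.59, qty 23)
  Row 2: Tool P ($265.92, qty 66)
  Row 3: Tool Q ($143.33, qty 32)
  Row 4: Part S ($272.65, qty 99)
  Row 5: Tool P ($265.92, qty 66) <-- DUPLICATE
  Row 6: Tool P ($265.92, qty 66) <-- DUPLICATE
  Row 7: Device M ($249.59, qty 23) <-- DUPLICATE
  Row 8: Widget A ($17.84, qty 67)
  Row 9: Device M ($12.27, qty 93)

Duplicates found: 3
Unique records: 6

3 duplicates, 6 unique


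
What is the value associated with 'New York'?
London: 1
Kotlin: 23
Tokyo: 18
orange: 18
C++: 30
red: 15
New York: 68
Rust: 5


Looking up key 'New York'
Value: 68

68


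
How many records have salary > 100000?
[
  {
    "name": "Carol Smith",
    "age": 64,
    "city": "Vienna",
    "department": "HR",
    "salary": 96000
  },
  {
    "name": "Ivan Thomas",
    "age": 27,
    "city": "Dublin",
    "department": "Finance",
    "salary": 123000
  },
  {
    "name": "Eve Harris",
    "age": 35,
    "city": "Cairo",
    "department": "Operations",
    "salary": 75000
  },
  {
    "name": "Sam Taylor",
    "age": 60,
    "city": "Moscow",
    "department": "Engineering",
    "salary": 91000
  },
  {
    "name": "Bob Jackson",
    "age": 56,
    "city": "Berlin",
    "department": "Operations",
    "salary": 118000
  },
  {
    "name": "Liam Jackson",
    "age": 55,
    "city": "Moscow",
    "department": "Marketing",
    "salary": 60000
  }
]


Data: 6 records
Condition: salary > 100000

Checking each record:
  Carol Smith: 96000
  Ivan Thomas: 123000 MATCH
  Eve Harris: 75000
  Sam Taylor: 91000
  Bob Jackson: 118000 MATCH
  Liam Jackson: 60000

Count: 2

2


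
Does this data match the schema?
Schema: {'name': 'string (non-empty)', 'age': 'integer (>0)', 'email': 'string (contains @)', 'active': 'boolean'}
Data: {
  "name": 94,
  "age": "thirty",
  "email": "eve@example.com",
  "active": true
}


Validating each field against schema:
  name: FAIL (94 is not a string)
  age: FAIL ("thirty" is not an integer)
  email: OK (string with @)
  active: OK (boolean)

Result: INVALID (2 errors: name, age)

INVALID (2 errors: name, age)


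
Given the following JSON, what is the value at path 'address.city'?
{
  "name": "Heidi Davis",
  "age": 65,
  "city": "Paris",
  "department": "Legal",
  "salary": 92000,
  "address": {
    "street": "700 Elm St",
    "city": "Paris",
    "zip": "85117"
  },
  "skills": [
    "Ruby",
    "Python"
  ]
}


Query: address.city
Path: address -> city
Value: Paris

Paris


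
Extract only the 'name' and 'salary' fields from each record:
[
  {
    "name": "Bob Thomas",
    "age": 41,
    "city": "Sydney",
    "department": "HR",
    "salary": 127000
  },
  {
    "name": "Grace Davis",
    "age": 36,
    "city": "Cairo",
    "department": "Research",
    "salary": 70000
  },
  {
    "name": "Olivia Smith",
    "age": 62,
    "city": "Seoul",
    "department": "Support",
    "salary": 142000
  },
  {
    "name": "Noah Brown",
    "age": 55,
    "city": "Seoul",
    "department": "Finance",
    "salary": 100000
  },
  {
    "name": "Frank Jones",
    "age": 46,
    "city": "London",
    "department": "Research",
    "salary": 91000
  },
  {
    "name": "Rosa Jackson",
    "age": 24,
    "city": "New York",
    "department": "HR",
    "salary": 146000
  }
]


Original: 6 records with fields: name, age, city, department, salary
Keep: ['name', 'salary']
Drop: ['age', 'city', 'department']
Result: 6 records, 2 fields each

[
  {
    "name": "Bob Thomas",
    "salary": 127000
  },
  {
    "name": "Grace Davis",
    "salary": 70000
  },
  {
    "name": "Olivia Smith",
    "salary": 142000
  },
  {
    "name": "Noah Brown",
    "salary": 100000
  },
  {
    "name": "Frank Jones",
    "salary": 91000
  },
  {
    "name": "Rosa Jackson",
    "salary": 146000
  }
]


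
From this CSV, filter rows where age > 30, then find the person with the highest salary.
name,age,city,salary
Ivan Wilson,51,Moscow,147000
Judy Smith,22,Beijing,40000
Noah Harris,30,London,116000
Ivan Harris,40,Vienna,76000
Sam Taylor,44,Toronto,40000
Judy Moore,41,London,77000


Filter: age > 30
Sort by: salary (descending)

Filtered records (4):
  Ivan Wilson, age 51, salary $147000
  Judy Moore, age 41, salary $77000
  Ivan Harris, age 40, salary $76000
  Sam Taylor, age 44, salary $40000

Highest salary: Ivan Wilson ($147000)

Ivan Wilson


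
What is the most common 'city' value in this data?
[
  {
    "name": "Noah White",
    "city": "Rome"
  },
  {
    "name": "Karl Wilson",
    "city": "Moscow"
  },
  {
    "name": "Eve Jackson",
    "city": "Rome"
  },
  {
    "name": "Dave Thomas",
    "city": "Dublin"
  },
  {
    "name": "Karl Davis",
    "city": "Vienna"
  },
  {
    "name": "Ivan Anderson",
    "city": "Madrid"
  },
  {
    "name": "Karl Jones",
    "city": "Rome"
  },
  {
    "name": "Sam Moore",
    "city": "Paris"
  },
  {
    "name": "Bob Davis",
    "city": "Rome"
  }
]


Counting 'city' values across 9 records:

  Rome: 4 ####
  Moscow: 1 #
  Dublin: 1 #
  Vienna: 1 #
  Madrid: 1 #
  Paris: 1 #

Most common: Rome (4 times)

Rome (4 times)


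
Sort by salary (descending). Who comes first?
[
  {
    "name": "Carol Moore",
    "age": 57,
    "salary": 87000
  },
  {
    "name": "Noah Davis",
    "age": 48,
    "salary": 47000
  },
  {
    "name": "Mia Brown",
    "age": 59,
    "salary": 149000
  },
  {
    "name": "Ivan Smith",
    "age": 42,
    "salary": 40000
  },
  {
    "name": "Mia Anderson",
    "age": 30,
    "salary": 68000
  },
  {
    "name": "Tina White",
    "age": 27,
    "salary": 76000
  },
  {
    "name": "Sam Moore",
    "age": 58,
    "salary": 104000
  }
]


Sort by: salary (descending)

Sorted order:
  1. Mia Brown (salary = 149000)
  2. Sam Moore (salary = 104000)
  3. Carol Moore (salary = 87000)
  4. Tina White (salary = 76000)
  5. Mia Anderson (salary = 68000)
  6. Noah Davis (salary = 47000)
  7. Ivan Smith (salary = 40000)

First: Mia Brown

Mia Brown


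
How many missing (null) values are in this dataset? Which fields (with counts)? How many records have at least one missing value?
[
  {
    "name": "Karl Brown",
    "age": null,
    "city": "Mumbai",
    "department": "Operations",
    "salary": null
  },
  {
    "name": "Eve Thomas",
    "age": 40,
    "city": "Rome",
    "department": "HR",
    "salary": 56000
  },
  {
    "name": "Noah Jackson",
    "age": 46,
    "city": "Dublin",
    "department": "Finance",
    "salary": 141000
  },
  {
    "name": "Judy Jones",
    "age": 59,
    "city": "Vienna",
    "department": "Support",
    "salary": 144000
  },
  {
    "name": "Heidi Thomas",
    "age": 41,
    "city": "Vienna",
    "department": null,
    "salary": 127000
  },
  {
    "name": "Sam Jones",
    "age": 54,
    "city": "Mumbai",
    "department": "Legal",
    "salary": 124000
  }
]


Checking for missing (null) values in 6 records:

  Karl Brown: age, salary
  Eve Thomas: complete
  Noah Jackson: complete
  Judy Jones: complete
  Heidi Thomas: department
  Sam Jones: complete

Per field:
  name: 0 missing
  age: 1 missing
  city: 0 missing
  department: 1 missing
  salary: 1 missing

Total missing values: 3
Records with any missing: 2

3 missing values (age: 1, department: 1, salary: 1); 2 incomplete records


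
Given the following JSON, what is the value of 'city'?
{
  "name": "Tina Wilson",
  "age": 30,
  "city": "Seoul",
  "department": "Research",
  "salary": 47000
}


Looking up field 'city'
Value: Seoul

Seoul


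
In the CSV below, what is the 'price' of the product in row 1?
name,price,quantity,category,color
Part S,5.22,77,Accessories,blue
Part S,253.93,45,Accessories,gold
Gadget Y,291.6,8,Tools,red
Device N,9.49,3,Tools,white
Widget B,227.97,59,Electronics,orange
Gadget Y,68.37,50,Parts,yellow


Query: Row 1 ('Part S'), column 'price'
Value: 5.22

5.22


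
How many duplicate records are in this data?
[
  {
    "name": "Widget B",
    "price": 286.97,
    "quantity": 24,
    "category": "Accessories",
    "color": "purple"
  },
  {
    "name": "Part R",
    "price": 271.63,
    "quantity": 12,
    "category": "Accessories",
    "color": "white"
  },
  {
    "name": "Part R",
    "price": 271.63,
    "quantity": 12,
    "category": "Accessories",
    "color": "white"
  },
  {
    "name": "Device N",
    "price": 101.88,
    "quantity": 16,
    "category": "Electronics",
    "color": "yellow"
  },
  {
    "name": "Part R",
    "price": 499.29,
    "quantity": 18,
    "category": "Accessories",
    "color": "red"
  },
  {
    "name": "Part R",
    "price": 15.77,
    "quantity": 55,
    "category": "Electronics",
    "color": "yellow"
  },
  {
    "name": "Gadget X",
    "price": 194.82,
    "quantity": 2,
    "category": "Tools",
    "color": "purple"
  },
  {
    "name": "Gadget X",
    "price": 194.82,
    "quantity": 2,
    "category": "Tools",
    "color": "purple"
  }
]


Checking 8 records for duplicates:

  Row 1: Widget B ($286.97, qty 24)
  Row 2: Part R ($271.63, qty 12)
  Row 3: Part R ($271.63, qty 12) <-- DUPLICATE
  Row 4: Device N ($101.88, qty 16)
  Row 5: Part R ($499.29, qty 18)
  Row 6: Part R ($15.77, qty 55)
  Row 7: Gadget X ($194.82, qty 2)
  Row 8: Gadget X ($194.82, qty 2) <-- DUPLICATE

Duplicates found: 2
Unique records: 6

2 duplicates, 6 unique


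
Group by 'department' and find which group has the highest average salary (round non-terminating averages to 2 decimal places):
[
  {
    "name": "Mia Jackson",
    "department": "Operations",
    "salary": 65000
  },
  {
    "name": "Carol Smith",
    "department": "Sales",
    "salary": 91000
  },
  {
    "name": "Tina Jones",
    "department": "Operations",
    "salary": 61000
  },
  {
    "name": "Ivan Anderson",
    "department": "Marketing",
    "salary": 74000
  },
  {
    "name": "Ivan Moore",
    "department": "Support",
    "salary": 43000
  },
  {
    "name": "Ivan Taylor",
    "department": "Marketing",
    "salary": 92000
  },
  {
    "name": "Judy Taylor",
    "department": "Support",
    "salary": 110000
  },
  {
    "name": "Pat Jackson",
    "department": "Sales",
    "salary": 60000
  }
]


Group by: department

Groups:
  Marketing: 2 people, avg salary = 166000/2 = $83000
  Operations: 2 people, avg salary = 126000/2 = $63000
  Sales: 2 people, avg salary = 151000/2 = $75500
  Support: 2 people, avg salary = 153000/2 = $76500

Highest average salary: Marketing ($83000)

Marketing ($83000)


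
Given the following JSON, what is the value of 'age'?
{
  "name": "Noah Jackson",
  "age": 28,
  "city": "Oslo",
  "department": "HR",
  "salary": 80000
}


Looking up field 'age'
Value: 28

28


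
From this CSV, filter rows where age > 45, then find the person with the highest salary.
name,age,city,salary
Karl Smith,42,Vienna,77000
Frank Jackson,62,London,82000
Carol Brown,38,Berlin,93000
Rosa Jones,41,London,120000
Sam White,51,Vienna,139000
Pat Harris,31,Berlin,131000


Filter: age > 45
Sort by: salary (descending)

Filtered records (2):
  Sam White, age 51, salary $139000
  Frank Jackson, age 62, salary $82000

Highest salary: Sam White ($139000)

Sam White


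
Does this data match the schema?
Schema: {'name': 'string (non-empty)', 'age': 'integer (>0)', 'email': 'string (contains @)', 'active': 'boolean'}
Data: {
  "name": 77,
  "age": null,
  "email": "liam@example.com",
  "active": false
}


Validating each field against schema:
  name: FAIL (77 is not a string)
  age: FAIL (null is not an integer)
  email: OK (string with @)
  active: OK (boolean)

Result: INVALID (2 errors: name, age)

INVALID (2 errors: name, age)


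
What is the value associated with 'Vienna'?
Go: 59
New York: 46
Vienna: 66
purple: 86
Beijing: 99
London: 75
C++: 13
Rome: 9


Looking up key 'Vienna'
Value: 66

66


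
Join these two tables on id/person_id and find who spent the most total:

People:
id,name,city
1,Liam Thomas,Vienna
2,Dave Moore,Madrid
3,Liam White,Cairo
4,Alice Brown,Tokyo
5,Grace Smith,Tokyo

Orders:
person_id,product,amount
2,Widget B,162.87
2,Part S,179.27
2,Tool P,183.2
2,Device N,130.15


Join on: people.id = orders.person_id

Joined rows:
  Dave Moore (Madrid) bought Widget B for $162.87
  Dave Moore (Madrid) bought Part S for $179.27
  Dave Moore (Madrid) bought Tool P for $183.2
  Dave Moore (Madrid) bought Device N for $130.15

Total per person:
  Dave Moore: $655.49

Top spender: Dave Moore ($655.49)

Dave Moore ($655.49)


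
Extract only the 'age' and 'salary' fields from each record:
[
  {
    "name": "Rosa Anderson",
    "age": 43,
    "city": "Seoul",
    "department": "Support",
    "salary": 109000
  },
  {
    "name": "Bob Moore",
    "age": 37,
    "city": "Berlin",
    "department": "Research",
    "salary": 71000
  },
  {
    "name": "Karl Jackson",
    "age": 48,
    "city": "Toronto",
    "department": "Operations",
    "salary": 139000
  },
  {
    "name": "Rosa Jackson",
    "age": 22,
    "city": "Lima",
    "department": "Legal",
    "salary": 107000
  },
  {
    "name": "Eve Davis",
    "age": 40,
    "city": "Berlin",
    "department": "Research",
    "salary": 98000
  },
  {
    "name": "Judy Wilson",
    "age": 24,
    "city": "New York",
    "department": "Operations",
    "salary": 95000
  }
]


Original: 6 records with fields: name, age, city, department, salary
Keep: ['age', 'salary']
Drop: ['name', 'city', 'department']
Result: 6 records, 2 fields each

[
  {
    "age": 43,
    "salary": 109000
  },
  {
    "age": 37,
    "salary": 71000
  },
  {
    "age": 48,
    "salary": 139000
  },
  {
    "age": 22,
    "salary": 107000
  },
  {
    "age": 40,
    "salary": 98000
  },
  {
    "age": 24,
    "salary": 95000
  }
]


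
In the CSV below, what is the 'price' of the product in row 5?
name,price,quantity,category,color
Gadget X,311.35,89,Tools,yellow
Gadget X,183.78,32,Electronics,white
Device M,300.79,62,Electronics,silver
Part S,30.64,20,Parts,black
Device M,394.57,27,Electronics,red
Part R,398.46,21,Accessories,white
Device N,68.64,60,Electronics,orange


Query: Row 5 ('Device M'), column 'price'
Value: 394.57

394.57


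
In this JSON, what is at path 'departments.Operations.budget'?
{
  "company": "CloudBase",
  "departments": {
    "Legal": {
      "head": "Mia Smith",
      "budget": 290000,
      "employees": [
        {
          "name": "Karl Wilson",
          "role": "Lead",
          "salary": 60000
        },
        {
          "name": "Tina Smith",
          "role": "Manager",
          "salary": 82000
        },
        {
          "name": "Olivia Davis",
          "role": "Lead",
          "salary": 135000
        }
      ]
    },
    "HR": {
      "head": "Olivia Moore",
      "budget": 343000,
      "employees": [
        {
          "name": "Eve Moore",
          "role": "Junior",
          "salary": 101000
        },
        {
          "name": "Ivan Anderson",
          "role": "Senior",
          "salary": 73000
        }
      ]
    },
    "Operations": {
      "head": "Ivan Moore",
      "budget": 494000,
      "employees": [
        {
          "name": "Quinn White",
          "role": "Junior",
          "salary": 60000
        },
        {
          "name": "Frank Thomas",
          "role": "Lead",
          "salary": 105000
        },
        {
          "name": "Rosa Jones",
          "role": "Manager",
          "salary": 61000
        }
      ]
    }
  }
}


Path: departments.Operations.budget

Navigate:
  -> departments
  -> Operations
  -> budget = 494000

494000
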